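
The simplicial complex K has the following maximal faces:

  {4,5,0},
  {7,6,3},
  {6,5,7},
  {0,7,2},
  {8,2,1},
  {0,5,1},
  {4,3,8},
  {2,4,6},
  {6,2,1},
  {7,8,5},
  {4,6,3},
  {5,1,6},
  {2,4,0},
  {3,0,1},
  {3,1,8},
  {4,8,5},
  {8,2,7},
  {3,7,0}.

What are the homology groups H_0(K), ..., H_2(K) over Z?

H_0 ≅ Z,  H_1 ≅ Z^2,  H_2 ≅ Z.

We work with the vertex ordering 0 < 1 < 2 < 3 < 4 < 5 < 6 < 7 < 8. The simplices of K, each written with vertices in increasing order, are:

  0-simplices (9): [0], [1], [2], [3], [4], [5], [6], [7], [8]
  1-simplices (27): (27 of them)
  2-simplices (18): [0,1,3], [0,1,5], [0,2,4], [0,2,7], [0,3,7], [0,4,5], [1,2,6], [1,2,8], [1,3,8], [1,5,6], [2,4,6], [2,7,8], [3,4,6], [3,4,8], [3,6,7], [4,5,8], [5,6,7], [5,7,8]

giving chain groups C_0 ≅ Z^9, C_1 ≅ Z^27, C_2 ≅ Z^18.

Boundary ∂_1: C_1 → C_0 maps an edge to its endpoints' difference, ∂[p,q] = q − p. For instance
  ∂[5,7] = [7] − [5].
This gives a 9×27 integer matrix of rank 8; reducing to Smith normal form yields diagonal entries (1,1,1,1,1,1,1,1).

Boundary ∂_2: C_2 → C_1 maps a triangle to the signed sum of its edges. For instance
  ∂[0,3,7] = [3,7] − [0,7] + [0,3],
  ∂[0,1,5] = [1,5] − [0,5] + [0,1].
The 27×18 boundary matrix has rank 17 and Smith normal form diag(1,1,1,1,1,1,1,1,1,1,1,1,1,1,1,1,1).

Reading off H_k = ker ∂_k / im ∂_{k+1}:

  H_0: rank C_0 − rank ∂_1 = 9 − 8 = 1, and the invariant factors of ∂_1 are all 1, so H_0 = Z.
  H_1: rank ker ∂_1 − rank ∂_2 = (27 − 8) − 17 = 2, and the invariant factors of ∂_2 are all 1, so H_1 = Z^2.
  H_2: rank ker ∂_2 − rank ∂_3 = (18 − 17) − 0 = 1, and there is no ∂_3, so H_2 = Z.

As a check, the Euler characteristic is 9 − 27 + 18 = 0, which agrees with 1 − 2 + 1 = 0.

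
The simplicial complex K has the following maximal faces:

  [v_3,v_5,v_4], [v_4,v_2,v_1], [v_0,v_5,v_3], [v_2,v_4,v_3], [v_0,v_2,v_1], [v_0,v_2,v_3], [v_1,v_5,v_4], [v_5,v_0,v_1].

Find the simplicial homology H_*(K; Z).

H_0 = Z,  H_1 = 0,  H_2 = Z.

Fix the vertex order v_0 < v_1 < v_2 < v_3 < v_4 < v_5 and write every simplex with vertices in increasing order. Then dim K = 2 and the simplices of K are:

  0-simplices (6): [v_0], [v_1], [v_2], [v_3], [v_4], [v_5]
  1-simplices (12): [v_0,v_1], [v_0,v_2], [v_0,v_3], [v_0,v_5], [v_1,v_2], [v_1,v_4], [v_1,v_5], [v_2,v_3], [v_2,v_4], [v_3,v_4], [v_3,v_5], [v_4,v_5]
  2-simplices (8): [v_0,v_1,v_2], [v_0,v_1,v_5], [v_0,v_2,v_3], [v_0,v_3,v_5], [v_1,v_2,v_4], [v_1,v_4,v_5], [v_2,v_3,v_4], [v_3,v_4,v_5]

so the chain groups are C_0 ≅ Z^6, C_1 ≅ Z^12, C_2 ≅ Z^8.

∂_1: C_1 → C_0 is given by ∂[p,q] = [q] − [p]. For instance
  ∂[v_3,v_5] = [v_5] − [v_3].
The 6×12 boundary matrix has rank 5 and Smith normal form diag(1,1,1,1,1).

Boundary ∂_2: C_2 → C_1 sends each 2-simplex [p,q,r] to [q,r] − [p,r] + [p,q]. For instance
  ∂[v_0,v_1,v_2] = [v_1,v_2] − [v_0,v_2] + [v_0,v_1],
  ∂[v_3,v_4,v_5] = [v_4,v_5] − [v_3,v_5] + [v_3,v_4].
This gives a 12×8 integer matrix of rank 7; reducing to Smith normal form yields diagonal entries (1,1,1,1,1,1,1).

From H_k ≅ ker(∂_k) / im(∂_{k+1}) we obtain:

  H_0: rank C_0 − rank ∂_1 = 6 − 5 = 1, and the invariant factors of ∂_1 are all 1, so H_0 ≅ Z.
  H_1: rank ker ∂_1 − rank ∂_2 = (12 − 5) − 7 = 0, and the invariant factors of ∂_2 are all 1, so H_1 ≅ 0.
  H_2: rank ker ∂_2 − rank ∂_3 = (8 − 7) − 0 = 1, and there is no ∂_3, so H_2 ≅ Z.

As a check, the Euler characteristic is 6 − 12 + 8 = 2, which agrees with 1 − 0 + 1 = 2.
(K is a triangulation of the 2-sphere S^2.)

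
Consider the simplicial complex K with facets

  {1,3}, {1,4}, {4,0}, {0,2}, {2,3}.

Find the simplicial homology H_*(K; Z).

H_0 = Z,  H_1 = Z.

Take the total order 0 < 1 < 2 < 3 < 4 on the vertex set. Then K (dimension 1) consists of the simplices:

  0-simplices (5): [0], [1], [2], [3], [4]
  1-simplices (5): [0,2], [0,4], [1,3], [1,4], [2,3]

giving chain groups C_0 ≅ Z^5, C_1 ≅ Z^5.

∂_1: C_1 → C_0 is given by ∂[p,q] = [q] − [p]. For instance
  ∂[1,3] = [3] − [1].
This gives a 5×5 integer matrix of rank 4; reducing to Smith normal form yields diagonal entries (1,1,1,1).

Computing H_k = (kernel of ∂_k) / (image of ∂_{k+1}):

  H_0: rank C_0 − rank ∂_1 = 5 − 4 = 1, and the invariant factors of ∂_1 are all 1, so H_0 = Z.
  H_1: rank ker ∂_1 − rank ∂_2 = (5 − 4) − 0 = 1, and there is no ∂_2, so H_1 = Z.

As a check, the Euler characteristic is 5 − 5 = 0, which agrees with 1 − 1 = 0.
(K is a triangulation of the circle S^1.)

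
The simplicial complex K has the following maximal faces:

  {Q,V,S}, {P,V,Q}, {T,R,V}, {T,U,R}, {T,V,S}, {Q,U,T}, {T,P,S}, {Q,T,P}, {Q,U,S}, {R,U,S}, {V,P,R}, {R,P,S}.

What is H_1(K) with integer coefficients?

Fix the vertex order P < Q < R < S < T < U < V and write every simplex with vertices in increasing order. Then dim K = 2 and the simplices of K are:

  0-simplices (7): P, Q, R, S, T, U, V
  1-simplices (18): PQ, PR, PS, PT, PV, QS, QT, QU, QV, RS, RT, RU, RV, ST, SU, SV, TU, TV
  2-simplices (12): PQT, PQV, PRS, PRV, PST, QSU, QSV, QTU, RSU, RTU, RTV, STV

giving chain groups C_0 ≅ Z^7, C_1 ≅ Z^18, C_2 ≅ Z^12.

∂_1: C_1 → C_0 maps an edge to its endpoints' difference, ∂[p,q] = q − p.
The 7×18 boundary matrix has rank 6 and Smith normal form diag(1,1,1,1,1,1).

Boundary ∂_2: C_2 → C_1 sends each 2-simplex [p,q,r] to [q,r] − [p,r] + [p,q]. For instance
  ∂PQV = QV − PV + PQ,
  ∂QSU = SU − QU + QS.
This gives a 18×12 integer matrix of rank 12; reducing to Smith normal form yields diagonal entries (1,1,1,1,1,1,1,1,1,1,1,2).

From H_k ≅ ker(∂_k) / im(∂_{k+1}) we obtain:

  H_1: rank ker ∂_1 − rank ∂_2 = (18 − 6) − 12 = 0, and ∂_2 has invariant factor 2 > 1, so H_1 ≅ Z/2Z.

H_1 ≅ Z/2Z.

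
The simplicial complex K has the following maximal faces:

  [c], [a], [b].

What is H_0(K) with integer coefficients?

Order the vertices as a < b < c. Listing each simplex with vertices in this order, K has dimension 0 with simplices:

  0-simplices (3): a, b, c

Hence C_0 ≅ Z^3.

Computing H_k = (kernel of ∂_k) / (image of ∂_{k+1}):

  H_0: rank C_0 − rank ∂_1 = 3 − 0 = 3, and there is no ∂_1, so H_0 = Z^3.

(K is a triangulation of a set of 3 points.)

H_0 ≅ Z^3.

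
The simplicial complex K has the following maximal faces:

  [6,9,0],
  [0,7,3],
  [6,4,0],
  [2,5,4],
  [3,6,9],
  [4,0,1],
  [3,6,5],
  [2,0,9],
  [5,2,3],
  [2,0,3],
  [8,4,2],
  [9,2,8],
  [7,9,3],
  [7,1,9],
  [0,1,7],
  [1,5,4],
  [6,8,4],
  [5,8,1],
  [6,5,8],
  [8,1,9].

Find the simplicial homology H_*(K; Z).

We work with the vertex ordering 0 < 1 < 2 < 3 < 4 < 5 < 6 < 7 < 8 < 9. The simplices of K, each written with vertices in increasing order, are:

  0-simplices (10): [0], [1], [2], [3], [4], [5], [6], [7], [8], [9]
  1-simplices (30): (30 of them)
  2-simplices (20): (20 of them)

so the chain groups are C_0 ≅ Z^10, C_1 ≅ Z^30, C_2 ≅ Z^20.

The boundary map ∂_1: C_1 → C_0 sends each edge [p,q] (with p < q) to q − p. For instance
  ∂[0,6] = [6] − [0].
This gives a 10×30 integer matrix of rank 9; reducing to Smith normal form yields diagonal entries (1,1,1,1,1,1,1,1,1).

The boundary map ∂_2: C_2 → C_1 acts by ∂[p,q,r] = [q,r] − [p,r] + [p,q]. For instance
  ∂[0,2,3] = [2,3] − [0,3] + [0,2],
  ∂[2,3,5] = [3,5] − [2,5] + [2,3].
The 30×20 boundary matrix has rank 20 and Smith normal form diag(1,1,1,1,1,1,1,1,1,1,1,1,1,1,1,1,1,1,1,2).

Reading off H_k = ker ∂_k / im ∂_{k+1}:

  H_0: rank C_0 − rank ∂_1 = 10 − 9 = 1, and the invariant factors of ∂_1 are all 1, so H_0 = Z.
  H_1: rank ker ∂_1 − rank ∂_2 = (30 − 9) − 20 = 1, and ∂_2 has invariant factor 2 > 1, so H_1 = Z ⊕ Z/2Z.
  H_2: rank ker ∂_2 − rank ∂_3 = (20 − 20) − 0 = 0, and there is no ∂_3, so H_2 = 0.

As a check, the Euler characteristic is 10 − 30 + 20 = 0, which agrees with 1 − 1 + 0 = 0.
(K is a triangulation of the Klein bottle.)

H_0 ≅ Z,  H_1 ≅ Z ⊕ Z/2Z,  H_2 = 0.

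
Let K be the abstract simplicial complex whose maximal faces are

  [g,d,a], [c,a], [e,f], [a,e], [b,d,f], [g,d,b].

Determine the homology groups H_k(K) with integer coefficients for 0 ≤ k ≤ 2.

Order the vertices as a < b < c < d < e < f < g. Listing each simplex with vertices in this order, K has dimension 2 with simplices:

  0-simplices (7): a, b, c, d, e, f, g
  1-simplices (10): ac, ad, ae, ag, bd, bf, bg, df, dg, ef
  2-simplices (3): adg, bdf, bdg

so the chain groups are C_0 ≅ Z^7, C_1 ≅ Z^10, C_2 ≅ Z^3.

Boundary ∂_1: C_1 → C_0 is given by ∂[p,q] = [q] − [p]. For instance
  ∂bg = g − b.
This gives a 7×10 integer matrix of rank 6; reducing to Smith normal form yields diagonal entries (1,1,1,1,1,1).

∂_2: C_2 → C_1 maps a triangle to the signed sum of its edges. For instance
  ∂bdg = dg − bg + bd,
  ∂bdf = df − bf + bd.
As a 10×3 matrix over Z this has rank 3, with invariant factors (1,1,1).

Now H_k = ker ∂_k / im ∂_{k+1}, so:

  H_0: rank C_0 − rank ∂_1 = 7 − 6 = 1, and the invariant factors of ∂_1 are all 1, so H_0 ≅ Z.
  H_1: rank ker ∂_1 − rank ∂_2 = (10 − 6) − 3 = 1, and the invariant factors of ∂_2 are all 1, so H_1 ≅ Z.
  H_2: rank ker ∂_2 − rank ∂_3 = (3 − 3) − 0 = 0, and there is no ∂_3, so H_2 ≅ 0.

H_0 ≅ Z,  H_1 ≅ Z,  H_2 = 0.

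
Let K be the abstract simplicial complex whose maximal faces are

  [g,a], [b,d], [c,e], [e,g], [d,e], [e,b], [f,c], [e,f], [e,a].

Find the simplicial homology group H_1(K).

H_1 = Z^3.

Order the vertices as a < b < c < d < e < f < g. Listing each simplex with vertices in this order, K has dimension 1 with simplices:

  0-simplices (7): a, b, c, d, e, f, g
  1-simplices (9): ae, ag, bd, be, ce, cf, de, ef, eg

so the chain groups are C_0 ≅ Z^7, C_1 ≅ Z^9.

Boundary ∂_1: C_1 → C_0 maps an edge to its endpoints' difference, ∂[p,q] = q − p. For instance
  ∂be = e − b.
The resulting 7×9 matrix has rank 6, and its Smith normal form has invariant factors (1,1,1,1,1,1).

From H_k ≅ ker(∂_k) / im(∂_{k+1}) we obtain:

  H_1: rank ker ∂_1 − rank ∂_2 = (9 − 6) − 0 = 3, and there is no ∂_2, so H_1 ≅ Z^3.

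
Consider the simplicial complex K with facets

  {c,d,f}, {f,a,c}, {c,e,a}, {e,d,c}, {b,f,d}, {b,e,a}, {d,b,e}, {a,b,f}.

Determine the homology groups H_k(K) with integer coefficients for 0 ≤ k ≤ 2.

Take the total order a < b < c < d < e < f on the vertex set. Then K (dimension 2) consists of the simplices:

  0-simplices (6): a, b, c, d, e, f
  1-simplices (12): ab, ac, ae, af, bd, be, bf, cd, ce, cf, de, df
  2-simplices (8): abe, abf, ace, acf, bde, bdf, cde, cdf

giving chain groups C_0 ≅ Z^6, C_1 ≅ Z^12, C_2 ≅ Z^8.

The boundary map ∂_1: C_1 → C_0 is given by ∂[p,q] = [q] − [p].
As a 6×12 matrix over Z this has rank 5, with invariant factors (1,1,1,1,1).

Boundary ∂_2: C_2 → C_1 sends each 2-simplex [p,q,r] to [q,r] − [p,r] + [p,q]. For instance
  ∂cde = de − ce + cd,
  ∂ace = ce − ae + ac.
The resulting 12×8 matrix has rank 7, and its Smith normal form has invariant factors (1,1,1,1,1,1,1).

Computing H_k = (kernel of ∂_k) / (image of ∂_{k+1}):

  H_0: rank C_0 − rank ∂_1 = 6 − 5 = 1, and the invariant factors of ∂_1 are all 1, so H_0 ≅ Z.
  H_1: rank ker ∂_1 − rank ∂_2 = (12 − 5) − 7 = 0, and the invariant factors of ∂_2 are all 1, so H_1 ≅ 0.
  H_2: rank ker ∂_2 − rank ∂_3 = (8 − 7) − 0 = 1, and there is no ∂_3, so H_2 ≅ Z.

H_0 = Z,  H_1 = 0,  H_2 = Z.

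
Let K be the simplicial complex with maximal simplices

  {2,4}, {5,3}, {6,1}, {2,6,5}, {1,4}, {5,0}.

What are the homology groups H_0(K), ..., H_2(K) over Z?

H_0 ≅ Z,  H_1 ≅ Z,  H_2 = 0.

We work with the vertex ordering 0 < 1 < 2 < 3 < 4 < 5 < 6. The simplices of K, each written with vertices in increasing order, are:

  0-simplices (7): [0], [1], [2], [3], [4], [5], [6]
  1-simplices (8): [0,5], [1,4], [1,6], [2,4], [2,5], [2,6], [3,5], [5,6]
  2-simplices (1): [2,5,6]

giving chain groups C_0 ≅ Z^7, C_1 ≅ Z^8, C_2 ≅ Z^1.

Boundary ∂_1: C_1 → C_0 maps an edge to its endpoints' difference, ∂[p,q] = q − p.
The resulting 7×8 matrix has rank 6, and its Smith normal form has invariant factors (1,1,1,1,1,1).

The boundary map ∂_2: C_2 → C_1 sends each 2-simplex [p,q,r] to [q,r] − [p,r] + [p,q]. For instance
  ∂[2,5,6] = [5,6] − [2,6] + [2,5].
The resulting 8×1 matrix has rank 1, and its Smith normal form has invariant factors (1).

Now H_k = ker ∂_k / im ∂_{k+1}, so:

  H_0: rank C_0 − rank ∂_1 = 7 − 6 = 1, and the invariant factors of ∂_1 are all 1, so H_0 ≅ Z.
  H_1: rank ker ∂_1 − rank ∂_2 = (8 − 6) − 1 = 1, and the invariant factors of ∂_2 are all 1, so H_1 ≅ Z.
  H_2: rank ker ∂_2 − rank ∂_3 = (1 − 1) − 0 = 0, and there is no ∂_3, so H_2 ≅ 0.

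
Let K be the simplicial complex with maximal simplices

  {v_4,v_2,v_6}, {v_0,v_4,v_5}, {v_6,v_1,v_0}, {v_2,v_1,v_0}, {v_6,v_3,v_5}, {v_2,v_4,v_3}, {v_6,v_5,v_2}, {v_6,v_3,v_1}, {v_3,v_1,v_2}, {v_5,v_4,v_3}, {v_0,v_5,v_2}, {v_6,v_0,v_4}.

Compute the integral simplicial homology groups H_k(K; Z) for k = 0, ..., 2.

Fix the vertex order v_0 < v_1 < v_2 < v_3 < v_4 < v_5 < v_6 and write every simplex with vertices in increasing order. Then dim K = 2 and the simplices of K are:

  0-simplices (7): [v_0], [v_1], [v_2], [v_3], [v_4], [v_5], [v_6]
  1-simplices (18): (18 of them)
  2-simplices (12): (12 of them)

so the chain groups are C_0 ≅ Z^7, C_1 ≅ Z^18, C_2 ≅ Z^12.

The boundary map ∂_1: C_1 → C_0 maps an edge to its endpoints' difference, ∂[p,q] = q − p. For instance
  ∂[v_3,v_5] = [v_5] − [v_3].
As a 7×18 matrix over Z this has rank 6, with invariant factors (1,1,1,1,1,1).

The boundary map ∂_2: C_2 → C_1 acts by ∂[p,q,r] = [q,r] − [p,r] + [p,q]. For instance
  ∂[v_1,v_3,v_6] = [v_3,v_6] − [v_1,v_6] + [v_1,v_3],
  ∂[v_0,v_1,v_6] = [v_1,v_6] − [v_0,v_6] + [v_0,v_1].
As a 18×12 matrix over Z this has rank 12, with invariant factors (1,1,1,1,1,1,1,1,1,1,1,2).

Now H_k = ker ∂_k / im ∂_{k+1}, so:

  H_0: rank C_0 − rank ∂_1 = 7 − 6 = 1, and the invariant factors of ∂_1 are all 1, so H_0 = Z.
  H_1: rank ker ∂_1 − rank ∂_2 = (18 − 6) − 12 = 0, and ∂_2 has invariant factor 2 > 1, so H_1 = Z_2.
  H_2: rank ker ∂_2 − rank ∂_3 = (12 − 12) − 0 = 0, and there is no ∂_3, so H_2 = 0.

As a check, the Euler characteristic is 7 − 18 + 12 = 1, which agrees with 1 − 0 + 0 = 1.
(K is a triangulation of the real projective plane RP^2.)

H_0 = Z,  H_1 = Z_2,  H_2 = 0.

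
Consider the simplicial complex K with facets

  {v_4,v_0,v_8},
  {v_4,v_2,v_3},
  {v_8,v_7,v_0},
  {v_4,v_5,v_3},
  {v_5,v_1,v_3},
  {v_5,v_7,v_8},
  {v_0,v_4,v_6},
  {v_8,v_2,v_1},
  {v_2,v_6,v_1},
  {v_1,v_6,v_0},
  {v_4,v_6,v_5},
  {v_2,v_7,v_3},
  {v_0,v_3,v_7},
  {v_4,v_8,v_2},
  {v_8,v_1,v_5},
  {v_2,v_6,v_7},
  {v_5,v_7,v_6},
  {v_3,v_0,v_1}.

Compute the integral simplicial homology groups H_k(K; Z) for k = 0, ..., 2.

H_0 = Z,  H_1 = Z^2,  H_2 = Z.

Fix the vertex order v_0 < v_1 < v_2 < v_3 < v_4 < v_5 < v_6 < v_7 < v_8 and write every simplex with vertices in increasing order. Then dim K = 2 and the simplices of K are:

  0-simplices (9): [v_0], [v_1], [v_2], [v_3], [v_4], [v_5], [v_6], [v_7], [v_8]
  1-simplices (27): (27 of them)
  2-simplices (18): (18 of them)

Hence C_0 ≅ Z^9, C_1 ≅ Z^27, C_2 ≅ Z^18.

The boundary map ∂_1: C_1 → C_0 is given by ∂[p,q] = [q] − [p]. For instance
  ∂[v_7,v_8] = [v_8] − [v_7].
The 9×27 boundary matrix has rank 8 and Smith normal form diag(1,1,1,1,1,1,1,1).

∂_2: C_2 → C_1 sends each 2-simplex [p,q,r] to [q,r] − [p,r] + [p,q]. For instance
  ∂[v_2,v_6,v_7] = [v_6,v_7] − [v_2,v_7] + [v_2,v_6],
  ∂[v_3,v_4,v_5] = [v_4,v_5] − [v_3,v_5] + [v_3,v_4].
As a 27×18 matrix over Z this has rank 17, with invariant factors (1,1,1,1,1,1,1,1,1,1,1,1,1,1,1,1,1).

From H_k ≅ ker(∂_k) / im(∂_{k+1}) we obtain:

  H_0: rank C_0 − rank ∂_1 = 9 − 8 = 1, and the invariant factors of ∂_1 are all 1, so H_0 = Z.
  H_1: rank ker ∂_1 − rank ∂_2 = (27 − 8) − 17 = 2, and the invariant factors of ∂_2 are all 1, so H_1 = Z^2.
  H_2: rank ker ∂_2 − rank ∂_3 = (18 − 17) − 0 = 1, and there is no ∂_3, so H_2 = Z.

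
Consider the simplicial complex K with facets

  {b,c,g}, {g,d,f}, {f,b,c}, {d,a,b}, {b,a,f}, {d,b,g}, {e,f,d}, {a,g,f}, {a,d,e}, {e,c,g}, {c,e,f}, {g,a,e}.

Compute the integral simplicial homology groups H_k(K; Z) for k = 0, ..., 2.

Fix the vertex order a < b < c < d < e < f < g and write every simplex with vertices in increasing order. Then dim K = 2 and the simplices of K are:

  0-simplices (7): a, b, c, d, e, f, g
  1-simplices (18): ab, ad, ae, af, ag, bc, bd, bf, bg, ce, cf, cg, de, df, dg, ef, eg, fg
  2-simplices (12): abd, abf, ade, aeg, afg, bcf, bcg, bdg, cef, ceg, def, dfg

so the chain groups are C_0 ≅ Z^7, C_1 ≅ Z^18, C_2 ≅ Z^12.

Boundary ∂_1: C_1 → C_0 is given by ∂[p,q] = [q] − [p]. For instance
  ∂ae = e − a.
The resulting 7×18 matrix has rank 6, and its Smith normal form has invariant factors (1,1,1,1,1,1).

Boundary ∂_2: C_2 → C_1 sends each 2-simplex [p,q,r] to [q,r] − [p,r] + [p,q]. For instance
  ∂cef = ef − cf + ce,
  ∂bdg = dg − bg + bd.
The 18×12 boundary matrix has rank 12 and Smith normal form diag(1,1,1,1,1,1,1,1,1,1,1,2).

Reading off H_k = ker ∂_k / im ∂_{k+1}:

  H_0: rank C_0 − rank ∂_1 = 7 − 6 = 1, and the invariant factors of ∂_1 are all 1, so H_0 = Z.
  H_1: rank ker ∂_1 − rank ∂_2 = (18 − 6) − 12 = 0, and ∂_2 has invariant factor 2 > 1, so H_1 = Z/2.
  H_2: rank ker ∂_2 − rank ∂_3 = (12 − 12) − 0 = 0, and there is no ∂_3, so H_2 = 0.

As a check, the Euler characteristic is 7 − 18 + 12 = 1, which agrees with 1 − 0 + 0 = 1.

H_0 ≅ Z,  H_1 ≅ Z/2,  H_2 = 0.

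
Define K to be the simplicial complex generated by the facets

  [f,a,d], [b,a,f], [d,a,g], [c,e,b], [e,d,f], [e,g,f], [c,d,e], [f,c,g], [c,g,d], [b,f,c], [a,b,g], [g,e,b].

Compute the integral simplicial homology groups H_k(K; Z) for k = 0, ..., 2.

H_0 = Z,  H_1 = Z_2,  H_2 = 0.

We work with the vertex ordering a < b < c < d < e < f < g. The simplices of K, each written with vertices in increasing order, are:

  0-simplices (7): a, b, c, d, e, f, g
  1-simplices (18): ab, ad, af, ag, bc, be, bf, bg, cd, ce, cf, cg, de, df, dg, ef, eg, fg
  2-simplices (12): abf, abg, adf, adg, bce, bcf, beg, cde, cdg, cfg, def, efg

giving chain groups C_0 ≅ Z^7, C_1 ≅ Z^18, C_2 ≅ Z^12.

∂_1: C_1 → C_0 sends each edge [p,q] (with p < q) to q − p.
The resulting 7×18 matrix has rank 6, and its Smith normal form has invariant factors (1,1,1,1,1,1).

The boundary map ∂_2: C_2 → C_1 acts by ∂[p,q,r] = [q,r] − [p,r] + [p,q]. For instance
  ∂cfg = fg − cg + cf,
  ∂cdg = dg − cg + cd.
The resulting 18×12 matrix has rank 12, and its Smith normal form has invariant factors (1,1,1,1,1,1,1,1,1,1,1,2).

Computing H_k = (kernel of ∂_k) / (image of ∂_{k+1}):

  H_0: rank C_0 − rank ∂_1 = 7 − 6 = 1, and the invariant factors of ∂_1 are all 1, so H_0 = Z.
  H_1: rank ker ∂_1 − rank ∂_2 = (18 − 6) − 12 = 0, and ∂_2 has invariant factor 2 > 1, so H_1 = Z_2.
  H_2: rank ker ∂_2 − rank ∂_3 = (12 − 12) − 0 = 0, and there is no ∂_3, so H_2 = 0.

As a check, the Euler characteristic is 7 − 18 + 12 = 1, which agrees with 1 − 0 + 0 = 1.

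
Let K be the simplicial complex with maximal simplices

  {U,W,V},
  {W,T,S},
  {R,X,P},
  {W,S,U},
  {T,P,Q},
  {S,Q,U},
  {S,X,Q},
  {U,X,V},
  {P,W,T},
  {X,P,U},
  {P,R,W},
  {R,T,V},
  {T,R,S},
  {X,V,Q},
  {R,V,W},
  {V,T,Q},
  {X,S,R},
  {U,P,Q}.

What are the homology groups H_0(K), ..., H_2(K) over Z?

H_0 = Z,  H_1 = Z ⊕ Z/2,  H_2 = 0.

K has 9 vertices, 27 edges, 18 triangles.
rank ∂_0 = 0, rank ∂_1 = 8 ⇒ b_0 = 9 − 0 − 8 = 1; all invariant factors of ∂_1 are 1 so no torsion. So H_0 = Z.
rank ∂_1 = 8, rank ∂_2 = 18 ⇒ b_1 = 27 − 8 − 18 = 1; ∂_2 has invariant factor(s) [2] giving torsion. So H_1 = Z ⊕ Z/2.
rank ∂_2 = 18, rank ∂_3 = 0 ⇒ b_2 = 18 − 18 − 0 = 0. So H_2 = 0.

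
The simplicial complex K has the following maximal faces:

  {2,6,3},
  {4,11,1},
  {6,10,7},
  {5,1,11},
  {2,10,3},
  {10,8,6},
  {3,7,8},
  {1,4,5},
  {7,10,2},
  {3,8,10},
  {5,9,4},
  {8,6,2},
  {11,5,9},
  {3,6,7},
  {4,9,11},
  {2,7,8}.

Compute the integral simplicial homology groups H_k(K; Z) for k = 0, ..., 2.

H_0 ≅ Z^2,  H_1 ≅ Z_2,  H_2 ≅ Z.

Fix the vertex order 1 < 2 < 3 < 4 < 5 < 6 < 7 < 8 < 9 < 10 < 11 and write every simplex with vertices in increasing order. Then dim K = 2 and the simplices of K are:

  0-simplices (11): [1], [2], [3], [4], [5], [6], [7], [8], [9], [10], [11]
  1-simplices (24): (24 of them)
  2-simplices (16): [1,4,5], [1,4,11], [1,5,11], [2,3,6], [2,3,10], [2,6,8], [2,7,8], [2,7,10], [3,6,7], [3,7,8], [3,8,10], [4,5,9], [4,9,11], [5,9,11], [6,7,10], [6,8,10]

giving chain groups C_0 ≅ Z^11, C_1 ≅ Z^24, C_2 ≅ Z^16.

The boundary map ∂_1: C_1 → C_0 sends each edge [p,q] (with p < q) to q − p. For instance
  ∂[1,4] = [4] − [1].
The 11×24 boundary matrix has rank 9 and Smith normal form diag(1,1,1,1,1,1,1,1,1).

∂_2: C_2 → C_1 acts by ∂[p,q,r] = [q,r] − [p,r] + [p,q]. For instance
  ∂[6,7,10] = [7,10] − [6,10] + [6,7],
  ∂[3,6,7] = [6,7] − [3,7] + [3,6].
This gives a 24×16 integer matrix of rank 15; reducing to Smith normal form yields diagonal entries (1,1,1,1,1,1,1,1,1,1,1,1,1,1,2).

Now H_k = ker ∂_k / im ∂_{k+1}, so:

  H_0: rank C_0 − rank ∂_1 = 11 − 9 = 2, and the invariant factors of ∂_1 are all 1, so H_0 = Z^2.
  H_1: rank ker ∂_1 − rank ∂_2 = (24 − 9) − 15 = 0, and ∂_2 has invariant factor 2 > 1, so H_1 = Z_2.
  H_2: rank ker ∂_2 − rank ∂_3 = (16 − 15) − 0 = 1, and there is no ∂_3, so H_2 = Z.

As a check, the Euler characteristic is 11 − 24 + 16 = 3, which agrees with 2 − 0 + 1 = 3.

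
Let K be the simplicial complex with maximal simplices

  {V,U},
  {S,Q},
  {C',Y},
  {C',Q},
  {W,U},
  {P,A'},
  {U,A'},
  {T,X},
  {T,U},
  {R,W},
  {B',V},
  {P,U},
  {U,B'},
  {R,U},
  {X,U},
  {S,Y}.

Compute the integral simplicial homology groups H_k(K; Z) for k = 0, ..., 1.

H_0 = Z^2,  H_1 = Z^5.

Fix the vertex order P < Q < R < S < T < U < V < W < X < Y < A' < B' < C' and write every simplex with vertices in increasing order. Then dim K = 1 and the simplices of K are:

  0-simplices (13): [P], [Q], [R], [S], [T], [U], [V], [W], [X], [Y], [A'], [B'], [C']
  1-simplices (16): [P,U], [P,A'], [Q,S], [Q,C'], [R,U], [R,W], [S,Y], [T,U], [T,X], [U,V], [U,W], [U,X], [U,A'], [U,B'], [V,B'], [Y,C']

giving chain groups C_0 ≅ Z^13, C_1 ≅ Z^16.

The boundary map ∂_1: C_1 → C_0 is given by ∂[p,q] = [q] − [p]. For instance
  ∂[U,V] = [V] − [U].
The 13×16 boundary matrix has rank 11 and Smith normal form diag(1,1,1,1,1,1,1,1,1,1,1).

Now H_k = ker ∂_k / im ∂_{k+1}, so:

  H_0: rank C_0 − rank ∂_1 = 13 − 11 = 2, and the invariant factors of ∂_1 are all 1, so H_0 ≅ Z^2.
  H_1: rank ker ∂_1 − rank ∂_2 = (16 − 11) − 0 = 5, and there is no ∂_2, so H_1 ≅ Z^5.

As a check, the Euler characteristic is 13 − 16 = -3, which agrees with 2 − 5 = -3.
(K is a triangulation of the disjoint union of the circle S^1 and a wedge of 4 circles.)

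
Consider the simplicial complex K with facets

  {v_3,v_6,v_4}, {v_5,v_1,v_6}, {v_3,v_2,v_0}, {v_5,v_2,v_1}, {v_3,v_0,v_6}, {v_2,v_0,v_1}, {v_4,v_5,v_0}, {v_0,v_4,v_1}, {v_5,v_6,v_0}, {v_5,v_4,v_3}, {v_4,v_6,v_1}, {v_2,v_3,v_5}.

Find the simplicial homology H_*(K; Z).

H_0 = Z,  H_1 = Z/2,  H_2 = 0.

K has 7 vertices, 18 edges, 12 triangles.
rank ∂_0 = 0, rank ∂_1 = 6 ⇒ b_0 = 7 − 0 − 6 = 1; all invariant factors of ∂_1 are 1 so no torsion. So H_0 = Z.
rank ∂_1 = 6, rank ∂_2 = 12 ⇒ b_1 = 18 − 6 − 12 = 0; ∂_2 has invariant factor(s) [2] giving torsion. So H_1 = Z/2.
rank ∂_2 = 12, rank ∂_3 = 0 ⇒ b_2 = 12 − 12 − 0 = 0. So H_2 = 0.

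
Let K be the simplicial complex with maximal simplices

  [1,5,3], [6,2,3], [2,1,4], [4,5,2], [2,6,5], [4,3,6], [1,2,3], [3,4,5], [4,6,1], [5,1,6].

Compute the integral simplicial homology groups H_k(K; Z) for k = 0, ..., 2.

Fix the vertex order 1 < 2 < 3 < 4 < 5 < 6 and write every simplex with vertices in increasing order. Then dim K = 2 and the simplices of K are:

  0-simplices (6): [1], [2], [3], [4], [5], [6]
  1-simplices (15): [1,2], [1,3], [1,4], [1,5], [1,6], [2,3], [2,4], [2,5], [2,6], [3,4], [3,5], [3,6], [4,5], [4,6], [5,6]
  2-simplices (10): [1,2,3], [1,2,4], [1,3,5], [1,4,6], [1,5,6], [2,3,6], [2,4,5], [2,5,6], [3,4,5], [3,4,6]

Hence C_0 ≅ Z^6, C_1 ≅ Z^15, C_2 ≅ Z^10.

∂_1: C_1 → C_0 maps an edge to its endpoints' difference, ∂[p,q] = q − p.
As a 6×15 matrix over Z this has rank 5, with invariant factors (1,1,1,1,1).

∂_2: C_2 → C_1 maps a triangle to the signed sum of its edges. For instance
  ∂[2,4,5] = [4,5] − [2,5] + [2,4],
  ∂[1,3,5] = [3,5] − [1,5] + [1,3].
This gives a 15×10 integer matrix of rank 10; reducing to Smith normal form yields diagonal entries (1,1,1,1,1,1,1,1,1,2).

Now H_k = ker ∂_k / im ∂_{k+1}, so:

  H_0: rank C_0 − rank ∂_1 = 6 − 5 = 1, and the invariant factors of ∂_1 are all 1, so H_0 ≅ Z.
  H_1: rank ker ∂_1 − rank ∂_2 = (15 − 5) − 10 = 0, and ∂_2 has invariant factor 2 > 1, so H_1 ≅ Z_2.
  H_2: rank ker ∂_2 − rank ∂_3 = (10 − 10) − 0 = 0, and there is no ∂_3, so H_2 ≅ 0.

H_0 ≅ Z,  H_1 ≅ Z_2,  H_2 = 0.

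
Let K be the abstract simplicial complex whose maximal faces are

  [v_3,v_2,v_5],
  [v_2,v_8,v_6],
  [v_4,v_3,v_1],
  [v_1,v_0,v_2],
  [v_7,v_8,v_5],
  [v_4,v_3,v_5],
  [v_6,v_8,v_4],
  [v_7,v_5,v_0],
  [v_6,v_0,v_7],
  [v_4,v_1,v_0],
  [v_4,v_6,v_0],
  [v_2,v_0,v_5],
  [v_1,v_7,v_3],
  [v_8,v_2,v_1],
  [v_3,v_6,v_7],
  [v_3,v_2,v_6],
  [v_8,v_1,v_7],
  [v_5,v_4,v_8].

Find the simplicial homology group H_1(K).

We work with the vertex ordering v_0 < v_1 < v_2 < v_3 < v_4 < v_5 < v_6 < v_7 < v_8. The simplices of K, each written with vertices in increasing order, are:

  0-simplices (9): [v_0], [v_1], [v_2], [v_3], [v_4], [v_5], [v_6], [v_7], [v_8]
  1-simplices (27): (27 of them)
  2-simplices (18): (18 of them)

so the chain groups are C_0 ≅ Z^9, C_1 ≅ Z^27, C_2 ≅ Z^18.

Boundary ∂_1: C_1 → C_0 sends each edge [p,q] (with p < q) to q − p. For instance
  ∂[v_0,v_1] = [v_1] − [v_0].
This gives a 9×27 integer matrix of rank 8; reducing to Smith normal form yields diagonal entries (1,1,1,1,1,1,1,1).

∂_2: C_2 → C_1 acts by ∂[p,q,r] = [q,r] − [p,r] + [p,q]. For instance
  ∂[v_1,v_3,v_7] = [v_3,v_7] − [v_1,v_7] + [v_1,v_3],
  ∂[v_0,v_1,v_4] = [v_1,v_4] − [v_0,v_4] + [v_0,v_1].
The resulting 27×18 matrix has rank 17, and its Smith normal form has invariant factors (1,1,1,1,1,1,1,1,1,1,1,1,1,1,1,1,1).

Computing H_k = (kernel of ∂_k) / (image of ∂_{k+1}):

  H_1: rank ker ∂_1 − rank ∂_2 = (27 − 8) − 17 = 2, and the invariant factors of ∂_2 are all 1, so H_1 = Z^2.

(K is a triangulation of the torus T^2.)

H_1 = Z^2.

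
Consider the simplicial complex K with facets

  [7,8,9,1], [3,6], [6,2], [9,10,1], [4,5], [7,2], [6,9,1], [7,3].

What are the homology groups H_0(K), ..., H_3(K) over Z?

H_0 ≅ Z^2,  H_1 ≅ Z^2,  H_2 = 0,  H_3 = 0.

Order the vertices as 1 < 2 < 3 < 4 < 5 < 6 < 7 < 8 < 9 < 10. Listing each simplex with vertices in this order, K has dimension 3 with simplices:

  0-simplices (10): [1], [2], [3], [4], [5], [6], [7], [8], [9], [10]
  1-simplices (15): [1,6], [1,7], [1,8], [1,9], [1,10], [2,6], [2,7], [3,6], [3,7], [4,5], [6,9], [7,8], [7,9], [8,9], [9,10]
  2-simplices (6): [1,6,9], [1,7,8], [1,7,9], [1,8,9], [1,9,10], [7,8,9]
  3-simplices (1): [1,7,8,9]

so the chain groups are C_0 ≅ Z^10, C_1 ≅ Z^15, C_2 ≅ Z^6, C_3 ≅ Z^1.

∂_1: C_1 → C_0 sends each edge [p,q] (with p < q) to q − p. For instance
  ∂[1,10] = [10] − [1].
The resulting 10×15 matrix has rank 8, and its Smith normal form has invariant factors (1,1,1,1,1,1,1,1).

∂_2: C_2 → C_1 maps a triangle to the signed sum of its edges. For instance
  ∂[1,7,9] = [7,9] − [1,9] + [1,7],
  ∂[1,7,8] = [7,8] − [1,8] + [1,7].
This gives a 15×6 integer matrix of rank 5; reducing to Smith normal form yields diagonal entries (1,1,1,1,1).

∂_3: C_3 → C_2 sends each 3-simplex σ to the alternating sum Σ_i (−1)^i (σ with its i-th vertex removed). For instance
  ∂[1,7,8,9] = [7,8,9] − [1,8,9] + [1,7,9] − [1,7,8].
The 6×1 boundary matrix has rank 1 and Smith normal form diag(1).

Reading off H_k = ker ∂_k / im ∂_{k+1}:

  H_0: rank C_0 − rank ∂_1 = 10 − 8 = 2, and the invariant factors of ∂_1 are all 1, so H_0 ≅ Z^2.
  H_1: rank ker ∂_1 − rank ∂_2 = (15 − 8) − 5 = 2, and the invariant factors of ∂_2 are all 1, so H_1 ≅ Z^2.
  H_2: rank ker ∂_2 − rank ∂_3 = (6 − 5) − 1 = 0, and the invariant factors of ∂_3 are all 1, so H_2 ≅ 0.
  H_3: rank ker ∂_3 − rank ∂_4 = (1 − 1) − 0 = 0, and there is no ∂_4, so H_3 ≅ 0.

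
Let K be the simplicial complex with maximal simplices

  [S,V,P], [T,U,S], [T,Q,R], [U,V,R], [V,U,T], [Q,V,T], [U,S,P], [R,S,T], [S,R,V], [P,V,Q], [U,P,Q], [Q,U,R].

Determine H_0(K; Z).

H_0 ≅ Z.

We work with the vertex ordering P < Q < R < S < T < U < V. The simplices of K, each written with vertices in increasing order, are:

  0-simplices (7): P, Q, R, S, T, U, V
  1-simplices (18): PQ, PS, PU, PV, QR, QT, QU, QV, RS, RT, RU, RV, ST, SU, SV, TU, TV, UV
  2-simplices (12): PQU, PQV, PSU, PSV, QRT, QRU, QTV, RST, RSV, RUV, STU, TUV

Hence C_0 ≅ Z^7, C_1 ≅ Z^18, C_2 ≅ Z^12.

The boundary map ∂_1: C_1 → C_0 sends each edge [p,q] (with p < q) to q − p.
This gives a 7×18 integer matrix of rank 6; reducing to Smith normal form yields diagonal entries (1,1,1,1,1,1).

∂_2: C_2 → C_1 acts by ∂[p,q,r] = [q,r] − [p,r] + [p,q]. For instance
  ∂PQV = QV − PV + PQ,
  ∂RUV = UV − RV + RU.
This gives a 18×12 integer matrix of rank 12; reducing to Smith normal form yields diagonal entries (1,1,1,1,1,1,1,1,1,1,1,2).

Reading off H_k = ker ∂_k / im ∂_{k+1}:

  H_0: rank C_0 − rank ∂_1 = 7 − 6 = 1, and the invariant factors of ∂_1 are all 1, so H_0 ≅ Z.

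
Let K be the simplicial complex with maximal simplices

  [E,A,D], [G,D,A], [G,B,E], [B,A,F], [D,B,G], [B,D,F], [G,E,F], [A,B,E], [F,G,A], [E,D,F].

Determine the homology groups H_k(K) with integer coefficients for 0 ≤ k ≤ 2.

H_0 ≅ Z,  H_1 ≅ Z/2,  H_2 = 0.

Fix the vertex order A < B < D < E < F < G and write every simplex with vertices in increasing order. Then dim K = 2 and the simplices of K are:

  0-simplices (6): A, B, D, E, F, G
  1-simplices (15): AB, AD, AE, AF, AG, BD, BE, BF, BG, DE, DF, DG, EF, EG, FG
  2-simplices (10): ABE, ABF, ADE, ADG, AFG, BDF, BDG, BEG, DEF, EFG

giving chain groups C_0 ≅ Z^6, C_1 ≅ Z^15, C_2 ≅ Z^10.

Boundary ∂_1: C_1 → C_0 is given by ∂[p,q] = [q] − [p].
The 6×15 boundary matrix has rank 5 and Smith normal form diag(1,1,1,1,1).

∂_2: C_2 → C_1 sends each 2-simplex [p,q,r] to [q,r] − [p,r] + [p,q]. For instance
  ∂BEG = EG − BG + BE,
  ∂EFG = FG − EG + EF.
The 15×10 boundary matrix has rank 10 and Smith normal form diag(1,1,1,1,1,1,1,1,1,2).

Now H_k = ker ∂_k / im ∂_{k+1}, so:

  H_0: rank C_0 − rank ∂_1 = 6 − 5 = 1, and the invariant factors of ∂_1 are all 1, so H_0 = Z.
  H_1: rank ker ∂_1 − rank ∂_2 = (15 − 5) − 10 = 0, and ∂_2 has invariant factor 2 > 1, so H_1 = Z/2.
  H_2: rank ker ∂_2 − rank ∂_3 = (10 − 10) − 0 = 0, and there is no ∂_3, so H_2 = 0.

(K is a triangulation of the real projective plane RP^2.)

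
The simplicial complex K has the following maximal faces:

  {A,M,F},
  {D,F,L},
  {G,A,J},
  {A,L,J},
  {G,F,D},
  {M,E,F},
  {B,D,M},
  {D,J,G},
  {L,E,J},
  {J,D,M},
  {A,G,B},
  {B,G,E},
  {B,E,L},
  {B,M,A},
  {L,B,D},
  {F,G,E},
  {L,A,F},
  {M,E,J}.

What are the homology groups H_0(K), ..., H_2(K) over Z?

H_0 = Z,  H_1 = Z^2,  H_2 = Z.

Take the total order A < B < D < E < F < G < J < L < M on the vertex set. Then K (dimension 2) consists of the simplices:

  0-simplices (9): A, B, D, E, F, G, J, L, M
  1-simplices (27): AB, AF, AG, AJ, AL, AM, BD, BE, BG, BL, BM, DF, DG, DJ, DL, DM, EF, EG, EJ, EL, EM, FG, FL, FM, GJ, JL, JM
  2-simplices (18): ABG, ABM, AFL, AFM, AGJ, AJL, BDL, BDM, BEG, BEL, DFG, DFL, DGJ, DJM, EFG, EFM, EJL, EJM

Hence C_0 ≅ Z^9, C_1 ≅ Z^27, C_2 ≅ Z^18.

∂_1: C_1 → C_0 maps an edge to its endpoints' difference, ∂[p,q] = q − p. For instance
  ∂DM = M − D.
As a 9×27 matrix over Z this has rank 8, with invariant factors (1,1,1,1,1,1,1,1).

∂_2: C_2 → C_1 sends each 2-simplex [p,q,r] to [q,r] − [p,r] + [p,q]. For instance
  ∂EJM = JM − EM + EJ,
  ∂DFG = FG − DG + DF.
This gives a 27×18 integer matrix of rank 17; reducing to Smith normal form yields diagonal entries (1,1,1,1,1,1,1,1,1,1,1,1,1,1,1,1,1).

Reading off H_k = ker ∂_k / im ∂_{k+1}:

  H_0: rank C_0 − rank ∂_1 = 9 − 8 = 1, and the invariant factors of ∂_1 are all 1, so H_0 = Z.
  H_1: rank ker ∂_1 − rank ∂_2 = (27 − 8) − 17 = 2, and the invariant factors of ∂_2 are all 1, so H_1 = Z^2.
  H_2: rank ker ∂_2 − rank ∂_3 = (18 − 17) − 0 = 1, and there is no ∂_3, so H_2 = Z.

As a check, the Euler characteristic is 9 − 27 + 18 = 0, which agrees with 1 − 2 + 1 = 0.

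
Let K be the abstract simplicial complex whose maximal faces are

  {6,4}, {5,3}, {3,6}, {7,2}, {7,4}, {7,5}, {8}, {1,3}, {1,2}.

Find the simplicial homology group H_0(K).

Take the total order 1 < 2 < 3 < 4 < 5 < 6 < 7 < 8 on the vertex set. Then K (dimension 1) consists of the simplices:

  0-simplices (8): [1], [2], [3], [4], [5], [6], [7], [8]
  1-simplices (8): [1,2], [1,3], [2,7], [3,5], [3,6], [4,6], [4,7], [5,7]

Hence C_0 ≅ Z^8, C_1 ≅ Z^8.

Boundary ∂_1: C_1 → C_0 maps an edge to its endpoints' difference, ∂[p,q] = q − p.
As a 8×8 matrix over Z this has rank 6, with invariant factors (1,1,1,1,1,1).

Now H_k = ker ∂_k / im ∂_{k+1}, so:

  H_0: rank C_0 − rank ∂_1 = 8 − 6 = 2, and the invariant factors of ∂_1 are all 1, so H_0 ≅ Z^2.

H_0 = Z^2.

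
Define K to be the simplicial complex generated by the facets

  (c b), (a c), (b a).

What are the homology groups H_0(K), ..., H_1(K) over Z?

H_0 = Z,  H_1 = Z.

K has 3 vertices, 3 edges.
rank ∂_0 = 0, rank ∂_1 = 2 ⇒ b_0 = 3 − 0 − 2 = 1; all invariant factors of ∂_1 are 1 so no torsion. So H_0 ≅ Z.
rank ∂_1 = 2, rank ∂_2 = 0 ⇒ b_1 = 3 − 2 − 0 = 1. So H_1 ≅ Z.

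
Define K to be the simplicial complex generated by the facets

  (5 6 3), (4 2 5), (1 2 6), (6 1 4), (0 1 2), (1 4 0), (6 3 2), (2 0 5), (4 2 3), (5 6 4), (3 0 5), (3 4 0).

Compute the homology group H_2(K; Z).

Take the total order 0 < 1 < 2 < 3 < 4 < 5 < 6 on the vertex set. Then K (dimension 2) consists of the simplices:

  0-simplices (7): [0], [1], [2], [3], [4], [5], [6]
  1-simplices (18): [0,1], [0,2], [0,3], [0,4], [0,5], [1,2], [1,4], [1,6], [2,3], [2,4], [2,5], [2,6], [3,4], [3,5], [3,6], [4,5], [4,6], [5,6]
  2-simplices (12): [0,1,2], [0,1,4], [0,2,5], [0,3,4], [0,3,5], [1,2,6], [1,4,6], [2,3,4], [2,3,6], [2,4,5], [3,5,6], [4,5,6]

giving chain groups C_0 ≅ Z^7, C_1 ≅ Z^18, C_2 ≅ Z^12.

The boundary map ∂_1: C_1 → C_0 maps an edge to its endpoints' difference, ∂[p,q] = q − p.
The 7×18 boundary matrix has rank 6 and Smith normal form diag(1,1,1,1,1,1).

The boundary map ∂_2: C_2 → C_1 acts by ∂[p,q,r] = [q,r] − [p,r] + [p,q]. For instance
  ∂[1,2,6] = [2,6] − [1,6] + [1,2],
  ∂[2,3,4] = [3,4] − [2,4] + [2,3].
The 18×12 boundary matrix has rank 12 and Smith normal form diag(1,1,1,1,1,1,1,1,1,1,1,2).

Now H_k = ker ∂_k / im ∂_{k+1}, so:

  H_2: rank ker ∂_2 − rank ∂_3 = (12 − 12) − 0 = 0, and there is no ∂_3, so H_2 ≅ 0.

H_2 ≅ 0.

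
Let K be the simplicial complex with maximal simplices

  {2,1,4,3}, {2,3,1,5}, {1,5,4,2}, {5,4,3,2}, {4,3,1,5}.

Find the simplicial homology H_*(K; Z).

H_0 = Z,  H_1 = 0,  H_2 = 0,  H_3 = Z.

Order the vertices as 1 < 2 < 3 < 4 < 5. Listing each simplex with vertices in this order, K has dimension 3 with simplices:

  0-simplices (5): [1], [2], [3], [4], [5]
  1-simplices (10): [1,2], [1,3], [1,4], [1,5], [2,3], [2,4], [2,5], [3,4], [3,5], [4,5]
  2-simplices (10): [1,2,3], [1,2,4], [1,2,5], [1,3,4], [1,3,5], [1,4,5], [2,3,4], [2,3,5], [2,4,5], [3,4,5]
  3-simplices (5): [1,2,3,4], [1,2,3,5], [1,2,4,5], [1,3,4,5], [2,3,4,5]

giving chain groups C_0 ≅ Z^5, C_1 ≅ Z^10, C_2 ≅ Z^10, C_3 ≅ Z^5.

∂_1: C_1 → C_0 sends each edge [p,q] (with p < q) to q − p. For instance
  ∂[2,5] = [5] − [2].
The 5×10 boundary matrix has rank 4 and Smith normal form diag(1,1,1,1).

∂_2: C_2 → C_1 sends each 2-simplex [p,q,r] to [q,r] − [p,r] + [p,q]. For instance
  ∂[2,3,5] = [3,5] − [2,5] + [2,3],
  ∂[2,3,4] = [3,4] − [2,4] + [2,3].
As a 10×10 matrix over Z this has rank 6, with invariant factors (1,1,1,1,1,1).

∂_3: C_3 → C_2 sends each 3-simplex σ to the alternating sum Σ_i (−1)^i (σ with its i-th vertex removed). For instance
  ∂[1,3,4,5] = [3,4,5] − [1,4,5] + [1,3,5] − [1,3,4],
  ∂[2,3,4,5] = [3,4,5] − [2,4,5] + [2,3,5] − [2,3,4].
The 10×5 boundary matrix has rank 4 and Smith normal form diag(1,1,1,1).

From H_k ≅ ker(∂_k) / im(∂_{k+1}) we obtain:

  H_0: rank C_0 − rank ∂_1 = 5 − 4 = 1, and the invariant factors of ∂_1 are all 1, so H_0 = Z.
  H_1: rank ker ∂_1 − rank ∂_2 = (10 − 4) − 6 = 0, and the invariant factors of ∂_2 are all 1, so H_1 = 0.
  H_2: rank ker ∂_2 − rank ∂_3 = (10 − 6) − 4 = 0, and the invariant factors of ∂_3 are all 1, so H_2 = 0.
  H_3: rank ker ∂_3 − rank ∂_4 = (5 − 4) − 0 = 1, and there is no ∂_4, so H_3 = Z.

(K is a triangulation of the 3-sphere S^3.)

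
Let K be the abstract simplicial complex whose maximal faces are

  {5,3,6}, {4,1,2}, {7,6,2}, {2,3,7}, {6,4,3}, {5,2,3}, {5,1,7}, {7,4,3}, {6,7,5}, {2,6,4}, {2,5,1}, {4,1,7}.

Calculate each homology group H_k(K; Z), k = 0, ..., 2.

Take the total order 1 < 2 < 3 < 4 < 5 < 6 < 7 on the vertex set. Then K (dimension 2) consists of the simplices:

  0-simplices (7): [1], [2], [3], [4], [5], [6], [7]
  1-simplices (18): [1,2], [1,4], [1,5], [1,7], [2,3], [2,4], [2,5], [2,6], [2,7], [3,4], [3,5], [3,6], [3,7], [4,6], [4,7], [5,6], [5,7], [6,7]
  2-simplices (12): [1,2,4], [1,2,5], [1,4,7], [1,5,7], [2,3,5], [2,3,7], [2,4,6], [2,6,7], [3,4,6], [3,4,7], [3,5,6], [5,6,7]

so the chain groups are C_0 ≅ Z^7, C_1 ≅ Z^18, C_2 ≅ Z^12.

The boundary map ∂_1: C_1 → C_0 sends each edge [p,q] (with p < q) to q − p. For instance
  ∂[2,3] = [3] − [2].
As a 7×18 matrix over Z this has rank 6, with invariant factors (1,1,1,1,1,1).

∂_2: C_2 → C_1 sends each 2-simplex [p,q,r] to [q,r] − [p,r] + [p,q]. For instance
  ∂[1,5,7] = [5,7] − [1,7] + [1,5],
  ∂[2,3,7] = [3,7] − [2,7] + [2,3].
The 18×12 boundary matrix has rank 12 and Smith normal form diag(1,1,1,1,1,1,1,1,1,1,1,2).

Reading off H_k = ker ∂_k / im ∂_{k+1}:

  H_0: rank C_0 − rank ∂_1 = 7 − 6 = 1, and the invariant factors of ∂_1 are all 1, so H_0 = Z.
  H_1: rank ker ∂_1 − rank ∂_2 = (18 − 6) − 12 = 0, and ∂_2 has invariant factor 2 > 1, so H_1 = Z/2.
  H_2: rank ker ∂_2 − rank ∂_3 = (12 − 12) − 0 = 0, and there is no ∂_3, so H_2 = 0.

(K is a triangulation of the real projective plane RP^2.)

H_0 ≅ Z,  H_1 ≅ Z/2,  H_2 = 0.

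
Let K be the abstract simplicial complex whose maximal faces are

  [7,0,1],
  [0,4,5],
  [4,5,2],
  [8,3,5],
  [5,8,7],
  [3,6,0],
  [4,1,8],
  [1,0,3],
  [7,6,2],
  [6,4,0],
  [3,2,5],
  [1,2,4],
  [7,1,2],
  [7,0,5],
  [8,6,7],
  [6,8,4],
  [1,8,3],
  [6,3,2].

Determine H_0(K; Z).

Order the vertices as 0 < 1 < 2 < 3 < 4 < 5 < 6 < 7 < 8. Listing each simplex with vertices in this order, K has dimension 2 with simplices:

  0-simplices (9): [0], [1], [2], [3], [4], [5], [6], [7], [8]
  1-simplices (27): (27 of them)
  2-simplices (18): [0,1,3], [0,1,7], [0,3,6], [0,4,5], [0,4,6], [0,5,7], [1,2,4], [1,2,7], [1,3,8], [1,4,8], [2,3,5], [2,3,6], [2,4,5], [2,6,7], [3,5,8], [4,6,8], [5,7,8], [6,7,8]

Hence C_0 ≅ Z^9, C_1 ≅ Z^27, C_2 ≅ Z^18.

The boundary map ∂_1: C_1 → C_0 maps an edge to its endpoints' difference, ∂[p,q] = q − p.
The resulting 9×27 matrix has rank 8, and its Smith normal form has invariant factors (1,1,1,1,1,1,1,1).

Boundary ∂_2: C_2 → C_1 acts by ∂[p,q,r] = [q,r] − [p,r] + [p,q]. For instance
  ∂[2,3,6] = [3,6] − [2,6] + [2,3],
  ∂[0,1,3] = [1,3] − [0,3] + [0,1].
The 27×18 boundary matrix has rank 17 and Smith normal form diag(1,1,1,1,1,1,1,1,1,1,1,1,1,1,1,1,1).

Now H_k = ker ∂_k / im ∂_{k+1}, so:

  H_0: rank C_0 − rank ∂_1 = 9 − 8 = 1, and the invariant factors of ∂_1 are all 1, so H_0 = Z.

H_0 = Z.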